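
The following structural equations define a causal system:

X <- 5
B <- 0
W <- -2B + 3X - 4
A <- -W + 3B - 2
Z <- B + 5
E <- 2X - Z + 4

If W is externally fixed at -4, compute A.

2

The intervention breaks the incoming arrows to W: W <- -2B + 3X - 4 no longer applies, and W = -4.
A = -W + 3B - 2  [with W=-4, B=0]  = 2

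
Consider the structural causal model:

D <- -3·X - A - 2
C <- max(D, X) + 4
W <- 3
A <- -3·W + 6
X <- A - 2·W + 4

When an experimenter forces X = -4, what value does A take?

Under do(X=-4), the mechanism X <- A - 2·W + 4 is discarded; X is fixed at -4.
Since A is not a descendant of the intervened variable, it is unaffected.
A = -3·W + 6  [with W=3]  = -3

-3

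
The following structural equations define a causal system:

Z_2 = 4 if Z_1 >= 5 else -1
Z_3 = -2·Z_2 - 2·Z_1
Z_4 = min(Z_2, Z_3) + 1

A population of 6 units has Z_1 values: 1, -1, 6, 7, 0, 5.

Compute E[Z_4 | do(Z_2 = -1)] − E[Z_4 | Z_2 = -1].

do(Z_2=-1) breaks Z_2's dependence on Z_1. With Z_2=-1 fixed, Z_4 across the units is 0, 0, -9, -11, 0, -7, mean -4.5.
E[Z_4|Z_2=-1] averages over only the 3 units with Z_2=-1 (Z_1 = 1, -1, 0): Z_4 = 0, 0, 0, mean 0.
Difference = -4.5 − 0 = -4.5.

-4.5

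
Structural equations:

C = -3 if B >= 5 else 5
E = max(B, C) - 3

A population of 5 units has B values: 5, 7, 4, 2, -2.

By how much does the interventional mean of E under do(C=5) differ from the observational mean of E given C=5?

0.4

do(C=5) breaks C's dependence on B. With C=5 fixed, E across the units is 2, 4, 2, 2, 2, mean 2.4.
Conditioning on C=5 selects the 3 unit(s) with B ∈ {4, 2, -2}. Their E values: 2, 2, 2. Mean = 2.
Difference = 2.4 − 2 = 0.4.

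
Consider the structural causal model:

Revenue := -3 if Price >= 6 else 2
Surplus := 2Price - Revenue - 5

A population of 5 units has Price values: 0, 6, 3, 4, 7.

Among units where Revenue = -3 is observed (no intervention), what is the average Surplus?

11

Conditioning on Revenue=-3 selects the 2 unit(s) with Price ∈ {6, 7}. Their Surplus values: 10, 12. Mean = 11.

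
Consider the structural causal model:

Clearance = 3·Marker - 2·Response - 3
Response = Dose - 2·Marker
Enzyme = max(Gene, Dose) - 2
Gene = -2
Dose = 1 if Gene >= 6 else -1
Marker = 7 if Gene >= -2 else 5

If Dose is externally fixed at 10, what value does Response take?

-4

do(Dose=10) replaces the equation Dose = 1 if Gene >= 6 else -1 with the constant Dose = 10.
Marker = 7 if Gene >= -2 else 5  [with Gene=-2]  = 7
Response = Dose - 2·Marker  [with Dose=10, Marker=7]  = -4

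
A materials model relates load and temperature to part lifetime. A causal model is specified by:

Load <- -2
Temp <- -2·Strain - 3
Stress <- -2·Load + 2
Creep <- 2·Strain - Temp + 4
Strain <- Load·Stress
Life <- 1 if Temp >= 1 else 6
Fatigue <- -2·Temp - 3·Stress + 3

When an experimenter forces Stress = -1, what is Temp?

-7

Under do(Stress=-1), the mechanism Stress <- -2·Load + 2 is discarded; Stress is fixed at -1.
Strain = Load·Stress  [with Load=-2, Stress=-1]  = 2
Temp = -2·Strain - 3  [with Strain=2]  = -7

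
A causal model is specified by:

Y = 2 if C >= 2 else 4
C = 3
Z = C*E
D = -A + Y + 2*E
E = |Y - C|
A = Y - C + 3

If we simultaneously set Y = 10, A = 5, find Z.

Under do(Y = 10, A = 5), each intervened variable's structural equation is replaced by its fixed value.
E = |Y - C|  [with Y=10, C=3]  = 7
Z = C*E  [with C=3, E=7]  = 21

21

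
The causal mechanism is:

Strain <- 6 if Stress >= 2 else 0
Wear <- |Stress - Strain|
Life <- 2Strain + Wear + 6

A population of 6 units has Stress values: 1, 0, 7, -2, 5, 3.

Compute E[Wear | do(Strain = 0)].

The intervention sets Strain=0 in all 6 units regardless of Stress. Recomputing Wear per unit gives 1, 0, 7, 2, 5, 3; average 3.

3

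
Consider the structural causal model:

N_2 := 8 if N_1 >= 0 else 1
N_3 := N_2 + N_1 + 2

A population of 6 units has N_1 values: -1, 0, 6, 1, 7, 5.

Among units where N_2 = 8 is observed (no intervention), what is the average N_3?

Observing N_2=8 restricts to units where N_2's equation naturally yields 8: N_1 ∈ {0, 6, 1, 7, 5}. In that subpopulation N_3 = 10, 16, 11, 17, 15, mean 13.8.

13.8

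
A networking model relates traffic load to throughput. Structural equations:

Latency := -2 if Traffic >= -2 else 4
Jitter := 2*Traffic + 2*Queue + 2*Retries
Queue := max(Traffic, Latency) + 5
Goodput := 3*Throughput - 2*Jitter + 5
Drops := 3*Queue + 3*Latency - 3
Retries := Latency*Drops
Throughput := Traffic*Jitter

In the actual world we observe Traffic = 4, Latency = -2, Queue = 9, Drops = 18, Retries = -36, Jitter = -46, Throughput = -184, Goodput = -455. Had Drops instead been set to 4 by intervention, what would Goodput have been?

105

do(Drops=4) replaces the equation Drops := 3*Queue + 3*Latency - 3 with the constant Drops = 4.
Latency = -2 if Traffic >= -2 else 4  [with Traffic=4]  = -2
Queue = max(Traffic, Latency) + 5  [with Traffic=4, Latency=-2]  = 9
Retries = Latency*Drops  [with Latency=-2, Drops=4]  = -8
Jitter = 2*Traffic + 2*Queue + 2*Retries  [with Traffic=4, Queue=9, Retries=-8]  = 10
Throughput = Traffic*Jitter  [with Traffic=4, Jitter=10]  = 40
Goodput = 3*Throughput - 2*Jitter + 5  [with Throughput=40, Jitter=10]  = 105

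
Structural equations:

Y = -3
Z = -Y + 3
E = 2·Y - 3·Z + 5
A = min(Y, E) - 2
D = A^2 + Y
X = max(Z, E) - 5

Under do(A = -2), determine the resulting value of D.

1

Intervening sets A = -2 and removes its equation (A = min(Y, E) - 2).
D = A^2 + Y  [with A=-2, Y=-3]  = 1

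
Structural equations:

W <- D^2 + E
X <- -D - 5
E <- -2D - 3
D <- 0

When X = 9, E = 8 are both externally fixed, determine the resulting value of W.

8

Setting X = 9, E = 8 by intervention discards those variables' equations.
W = D^2 + E  [with D=0, E=8]  = 8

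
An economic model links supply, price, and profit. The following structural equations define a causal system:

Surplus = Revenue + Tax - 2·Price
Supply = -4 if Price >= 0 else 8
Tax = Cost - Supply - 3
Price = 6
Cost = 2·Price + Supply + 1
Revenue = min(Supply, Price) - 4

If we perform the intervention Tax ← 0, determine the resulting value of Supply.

-4

Under do(Tax=0), the mechanism Tax = Cost - Supply - 3 is discarded; Tax is fixed at 0.
No directed path runs from Tax to Supply, so Supply keeps its natural value.
Supply = -4 if Price >= 0 else 8  [with Price=6]  = -4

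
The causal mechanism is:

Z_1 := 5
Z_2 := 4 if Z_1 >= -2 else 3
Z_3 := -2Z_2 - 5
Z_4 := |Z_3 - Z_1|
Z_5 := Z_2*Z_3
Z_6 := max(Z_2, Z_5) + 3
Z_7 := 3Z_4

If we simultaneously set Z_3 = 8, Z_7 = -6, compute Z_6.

Under do(Z_3 = 8, Z_7 = -6), each intervened variable's structural equation is replaced by its fixed value.
Z_2 = 4 if Z_1 >= -2 else 3  [with Z_1=5]  = 4
Z_5 = Z_2*Z_3  [with Z_2=4, Z_3=8]  = 32
Z_6 = max(Z_2, Z_5) + 3  [with Z_2=4, Z_5=32]  = 35

35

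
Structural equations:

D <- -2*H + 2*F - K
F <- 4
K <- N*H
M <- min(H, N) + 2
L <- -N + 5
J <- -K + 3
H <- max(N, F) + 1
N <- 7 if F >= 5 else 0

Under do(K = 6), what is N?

The intervention breaks the incoming arrows to K: K <- N*H no longer applies, and K = 6.
Since N is not a descendant of the intervened variable, it is unaffected.
N = 7 if F >= 5 else 0  [with F=4]  = 0

0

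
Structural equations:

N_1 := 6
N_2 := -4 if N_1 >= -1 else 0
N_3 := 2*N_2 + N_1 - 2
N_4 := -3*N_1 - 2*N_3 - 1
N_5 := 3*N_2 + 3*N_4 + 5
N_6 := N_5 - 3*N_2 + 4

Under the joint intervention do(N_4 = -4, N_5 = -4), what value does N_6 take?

12

The joint intervention fixes N_4 = -4, N_5 = -4, removing each variable's own equation.
N_2 = -4 if N_1 >= -1 else 0  [with N_1=6]  = -4
N_6 = N_5 - 3*N_2 + 4  [with N_5=-4, N_2=-4]  = 12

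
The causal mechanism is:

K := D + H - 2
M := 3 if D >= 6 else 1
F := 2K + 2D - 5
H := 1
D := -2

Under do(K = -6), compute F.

The intervention breaks the incoming arrows to K: K := D + H - 2 no longer applies, and K = -6.
F = 2K + 2D - 5  [with K=-6, D=-2]  = -21

-21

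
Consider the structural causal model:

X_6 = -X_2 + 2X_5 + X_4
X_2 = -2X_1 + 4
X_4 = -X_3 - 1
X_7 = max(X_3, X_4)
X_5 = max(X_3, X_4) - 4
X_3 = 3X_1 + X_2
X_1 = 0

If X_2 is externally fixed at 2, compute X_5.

-2

do(X_2=2) replaces the equation X_2 = -2X_1 + 4 with the constant X_2 = 2.
X_3 = 3X_1 + X_2  [with X_1=0, X_2=2]  = 2
X_4 = -X_3 - 1  [with X_3=2]  = -3
X_5 = max(X_3, X_4) - 4  [with X_3=2, X_4=-3]  = -2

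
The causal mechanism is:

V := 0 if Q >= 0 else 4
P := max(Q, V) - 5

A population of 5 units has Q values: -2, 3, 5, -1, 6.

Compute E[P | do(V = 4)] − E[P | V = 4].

Every unit gets V=4 under the intervention. P values become -1, -1, 0, -1, 1; E[P|do(V=4)] = -0.4.
Observing V=4 restricts to units where V's equation naturally yields 4: Q ∈ {-2, -1}. In that subpopulation P = -1, -1, mean -1.
Difference = -0.4 − (-1) = 0.6.

0.6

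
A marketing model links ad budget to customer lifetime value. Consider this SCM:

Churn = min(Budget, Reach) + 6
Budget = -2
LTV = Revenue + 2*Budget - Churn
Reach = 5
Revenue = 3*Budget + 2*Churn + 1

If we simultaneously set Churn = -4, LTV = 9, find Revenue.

-13

The joint intervention fixes Churn = -4, LTV = 9, removing each variable's own equation.
Revenue = 3*Budget + 2*Churn + 1  [with Budget=-2, Churn=-4]  = -13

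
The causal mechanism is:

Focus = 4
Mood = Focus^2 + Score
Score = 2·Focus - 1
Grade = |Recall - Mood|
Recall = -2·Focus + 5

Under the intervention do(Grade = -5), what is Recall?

The intervention breaks the incoming arrows to Grade: Grade = |Recall - Mood| no longer applies, and Grade = -5.
Since Recall is not a descendant of the intervened variable, it is unaffected.
Recall = -2·Focus + 5  [with Focus=4]  = -3

-3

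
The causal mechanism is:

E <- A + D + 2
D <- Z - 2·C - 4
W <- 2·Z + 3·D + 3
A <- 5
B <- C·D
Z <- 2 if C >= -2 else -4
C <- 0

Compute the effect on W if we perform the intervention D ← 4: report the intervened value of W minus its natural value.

The intervention breaks the incoming arrows to D: D <- Z - 2·C - 4 no longer applies, and D = 4.
Z = 2 if C >= -2 else -4  [with C=0]  = 2
W = 2·Z + 3·D + 3  [with Z=2, D=4]  = 19
Without intervention: Z = 2 if C >= -2 else -4  [with C=0]  = 2; D = Z - 2·C - 4  [with Z=2, C=0]  = -2; W = 2·Z + 3·D + 3  [with Z=2, D=-2]  = 1.
Change = 19 − 1 = 18.

18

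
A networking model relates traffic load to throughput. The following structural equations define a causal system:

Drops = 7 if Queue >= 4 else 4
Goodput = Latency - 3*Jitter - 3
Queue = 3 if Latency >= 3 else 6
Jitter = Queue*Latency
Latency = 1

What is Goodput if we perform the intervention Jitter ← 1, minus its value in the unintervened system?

15

Intervening sets Jitter = 1 and removes its equation (Jitter = Queue*Latency).
Goodput = Latency - 3*Jitter - 3  [with Latency=1, Jitter=1]  = -5
Without intervention: Queue = 3 if Latency >= 3 else 6  [with Latency=1]  = 6; Jitter = Queue*Latency  [with Queue=6, Latency=1]  = 6; Goodput = Latency - 3*Jitter - 3  [with Latency=1, Jitter=6]  = -20.
Change = -5 − (-20) = 15.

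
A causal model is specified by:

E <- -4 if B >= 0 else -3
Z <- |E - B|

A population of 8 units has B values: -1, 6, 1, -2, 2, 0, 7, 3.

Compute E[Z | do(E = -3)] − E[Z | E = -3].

Under do(E=-3), E's equation is replaced by E=-3 for every unit. Per-unit Z: 2, 9, 4, 1, 5, 3, 10, 6. Mean = 5.
Conditioning on E=-3 selects the 2 unit(s) with B ∈ {-1, -2}. Their Z values: 2, 1. Mean = 1.5.
Difference = 5 − 1.5 = 3.5.

3.5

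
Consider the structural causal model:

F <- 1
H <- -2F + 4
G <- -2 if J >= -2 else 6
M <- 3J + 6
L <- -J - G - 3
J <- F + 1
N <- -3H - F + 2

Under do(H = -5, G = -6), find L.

1

Under do(H = -5, G = -6), each intervened variable's structural equation is replaced by its fixed value.
J = F + 1  [with F=1]  = 2
L = -J - G - 3  [with J=2, G=-6]  = 1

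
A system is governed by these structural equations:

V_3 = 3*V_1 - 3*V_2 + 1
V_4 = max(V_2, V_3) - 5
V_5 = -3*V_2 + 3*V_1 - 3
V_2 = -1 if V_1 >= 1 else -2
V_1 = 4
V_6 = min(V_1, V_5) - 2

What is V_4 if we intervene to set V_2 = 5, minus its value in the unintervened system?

Under do(V_2=5), the mechanism V_2 = -1 if V_1 >= 1 else -2 is discarded; V_2 is fixed at 5.
V_3 = 3*V_1 - 3*V_2 + 1  [with V_1=4, V_2=5]  = -2
V_4 = max(V_2, V_3) - 5  [with V_2=5, V_3=-2]  = 0
Without intervention: V_2 = -1 if V_1 >= 1 else -2  [with V_1=4]  = -1; V_3 = 3*V_1 - 3*V_2 + 1  [with V_1=4, V_2=-1]  = 16; V_4 = max(V_2, V_3) - 5  [with V_2=-1, V_3=16]  = 11.
Change = 0 − 11 = -11.

-11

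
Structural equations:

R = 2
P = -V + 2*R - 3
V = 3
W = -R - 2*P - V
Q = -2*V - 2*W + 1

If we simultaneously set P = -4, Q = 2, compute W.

The joint intervention fixes P = -4, Q = 2, removing each variable's own equation.
W = -R - 2*P - V  [with R=2, P=-4, V=3]  = 3

3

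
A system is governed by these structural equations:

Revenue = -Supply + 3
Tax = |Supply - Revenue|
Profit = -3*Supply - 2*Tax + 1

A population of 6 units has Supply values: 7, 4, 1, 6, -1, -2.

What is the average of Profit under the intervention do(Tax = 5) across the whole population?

do(Tax=5) breaks Tax's dependence on Supply. With Tax=5 fixed, Profit across the units is -30, -21, -12, -27, -6, -3, mean -16.5.

-16.5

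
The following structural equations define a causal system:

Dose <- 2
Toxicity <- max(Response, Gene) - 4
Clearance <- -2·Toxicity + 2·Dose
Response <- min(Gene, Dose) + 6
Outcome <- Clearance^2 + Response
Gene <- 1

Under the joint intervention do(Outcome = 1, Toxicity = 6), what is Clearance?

-8

Setting Outcome = 1, Toxicity = 6 by intervention discards those variables' equations.
Clearance = -2·Toxicity + 2·Dose  [with Toxicity=6, Dose=2]  = -8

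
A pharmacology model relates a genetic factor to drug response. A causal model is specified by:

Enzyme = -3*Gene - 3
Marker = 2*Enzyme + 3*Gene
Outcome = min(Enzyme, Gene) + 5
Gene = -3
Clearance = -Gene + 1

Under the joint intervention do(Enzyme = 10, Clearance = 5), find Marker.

The joint intervention fixes Enzyme = 10, Clearance = 5, removing each variable's own equation.
Marker = 2*Enzyme + 3*Gene  [with Enzyme=10, Gene=-3]  = 11

11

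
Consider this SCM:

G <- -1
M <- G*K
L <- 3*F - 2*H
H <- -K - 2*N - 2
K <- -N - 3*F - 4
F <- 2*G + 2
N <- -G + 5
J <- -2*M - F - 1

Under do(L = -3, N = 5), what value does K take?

-9

Under do(L = -3, N = 5), each intervened variable's structural equation is replaced by its fixed value.
F = 2*G + 2  [with G=-1]  = 0
K = -N - 3*F - 4  [with N=5, F=0]  = -9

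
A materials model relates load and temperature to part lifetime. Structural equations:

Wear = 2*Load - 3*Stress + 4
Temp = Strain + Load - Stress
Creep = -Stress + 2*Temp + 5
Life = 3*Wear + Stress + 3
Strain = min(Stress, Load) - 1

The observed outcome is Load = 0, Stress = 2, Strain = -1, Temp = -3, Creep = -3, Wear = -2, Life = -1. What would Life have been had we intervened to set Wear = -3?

-4

Intervening sets Wear = -3 and removes its equation (Wear = 2*Load - 3*Stress + 4).
Life = 3*Wear + Stress + 3  [with Wear=-3, Stress=2]  = -4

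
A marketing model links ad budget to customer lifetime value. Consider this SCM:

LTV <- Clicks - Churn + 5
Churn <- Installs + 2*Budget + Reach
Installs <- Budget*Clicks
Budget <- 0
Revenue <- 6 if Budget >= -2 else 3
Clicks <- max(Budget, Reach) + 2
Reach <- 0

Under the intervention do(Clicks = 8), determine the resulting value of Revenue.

The intervention breaks the incoming arrows to Clicks: Clicks <- max(Budget, Reach) + 2 no longer applies, and Clicks = 8.
No directed path runs from Clicks to Revenue, so Revenue keeps its natural value.
Revenue = 6 if Budget >= -2 else 3  [with Budget=0]  = 6

6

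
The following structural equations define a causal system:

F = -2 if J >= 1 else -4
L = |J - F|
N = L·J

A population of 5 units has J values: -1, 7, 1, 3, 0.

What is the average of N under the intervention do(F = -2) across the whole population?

The intervention sets F=-2 in all 5 units regardless of J. Recomputing N per unit gives -1, 63, 3, 15, 0; average 16.

16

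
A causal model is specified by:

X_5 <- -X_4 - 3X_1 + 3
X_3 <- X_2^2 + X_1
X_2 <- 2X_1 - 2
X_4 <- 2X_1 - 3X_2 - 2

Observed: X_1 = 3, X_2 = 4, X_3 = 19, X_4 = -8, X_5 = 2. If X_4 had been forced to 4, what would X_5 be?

-10

Intervening sets X_4 = 4 and removes its equation (X_4 <- 2X_1 - 3X_2 - 2).
X_5 = -X_4 - 3X_1 + 3  [with X_4=4, X_1=3]  = -10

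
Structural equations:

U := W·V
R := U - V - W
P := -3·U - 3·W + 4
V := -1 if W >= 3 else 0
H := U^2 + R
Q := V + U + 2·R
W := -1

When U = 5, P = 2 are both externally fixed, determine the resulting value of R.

6

The joint intervention fixes U = 5, P = 2, removing each variable's own equation.
V = -1 if W >= 3 else 0  [with W=-1]  = 0
R = U - V - W  [with U=5, V=0, W=-1]  = 6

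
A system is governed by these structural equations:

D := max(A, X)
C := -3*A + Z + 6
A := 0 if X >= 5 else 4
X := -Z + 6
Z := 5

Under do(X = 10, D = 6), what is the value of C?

11

The joint intervention fixes X = 10, D = 6, removing each variable's own equation.
A = 0 if X >= 5 else 4  [with X=10]  = 0
C = -3*A + Z + 6  [with A=0, Z=5]  = 11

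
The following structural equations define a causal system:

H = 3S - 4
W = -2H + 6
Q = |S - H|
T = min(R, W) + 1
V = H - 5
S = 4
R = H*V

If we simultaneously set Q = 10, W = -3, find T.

-2

Under do(Q = 10, W = -3), each intervened variable's structural equation is replaced by its fixed value.
H = 3S - 4  [with S=4]  = 8
V = H - 5  [with H=8]  = 3
R = H*V  [with H=8, V=3]  = 24
T = min(R, W) + 1  [with R=24, W=-3]  = -2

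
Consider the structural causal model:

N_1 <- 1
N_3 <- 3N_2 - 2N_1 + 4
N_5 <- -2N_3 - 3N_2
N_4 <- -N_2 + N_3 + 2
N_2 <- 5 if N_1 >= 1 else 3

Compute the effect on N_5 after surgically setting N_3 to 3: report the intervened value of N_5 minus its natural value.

do(N_3=3) replaces the equation N_3 <- 3N_2 - 2N_1 + 4 with the constant N_3 = 3.
N_2 = 5 if N_1 >= 1 else 3  [with N_1=1]  = 5
N_5 = -2N_3 - 3N_2  [with N_3=3, N_2=5]  = -21
Without intervention: N_2 = 5 if N_1 >= 1 else 3  [with N_1=1]  = 5; N_3 = 3N_2 - 2N_1 + 4  [with N_2=5, N_1=1]  = 17; N_5 = -2N_3 - 3N_2  [with N_3=17, N_2=5]  = -49.
Change = -21 − (-49) = 28.

28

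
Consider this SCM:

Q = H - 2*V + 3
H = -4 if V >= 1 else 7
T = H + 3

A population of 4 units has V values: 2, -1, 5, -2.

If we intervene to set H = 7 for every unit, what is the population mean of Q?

8

Under do(H=7), H's equation is replaced by H=7 for every unit. Per-unit Q: 6, 12, 0, 14. Mean = 8.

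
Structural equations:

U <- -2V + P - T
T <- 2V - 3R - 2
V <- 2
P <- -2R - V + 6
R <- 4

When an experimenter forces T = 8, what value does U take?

-16

Intervening sets T = 8 and removes its equation (T <- 2V - 3R - 2).
P = -2R - V + 6  [with R=4, V=2]  = -4
U = -2V + P - T  [with V=2, P=-4, T=8]  = -16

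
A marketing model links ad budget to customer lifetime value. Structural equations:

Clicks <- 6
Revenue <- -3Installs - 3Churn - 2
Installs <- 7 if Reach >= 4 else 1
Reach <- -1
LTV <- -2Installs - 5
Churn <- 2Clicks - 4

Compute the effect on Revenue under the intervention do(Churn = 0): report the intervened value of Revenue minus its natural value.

Intervening sets Churn = 0 and removes its equation (Churn <- 2Clicks - 4).
Installs = 7 if Reach >= 4 else 1  [with Reach=-1]  = 1
Revenue = -3Installs - 3Churn - 2  [with Installs=1, Churn=0]  = -5
Without intervention: Installs = 7 if Reach >= 4 else 1  [with Reach=-1]  = 1; Churn = 2Clicks - 4  [with Clicks=6]  = 8; Revenue = -3Installs - 3Churn - 2  [with Installs=1, Churn=8]  = -29.
Change = -5 − (-29) = 24.

24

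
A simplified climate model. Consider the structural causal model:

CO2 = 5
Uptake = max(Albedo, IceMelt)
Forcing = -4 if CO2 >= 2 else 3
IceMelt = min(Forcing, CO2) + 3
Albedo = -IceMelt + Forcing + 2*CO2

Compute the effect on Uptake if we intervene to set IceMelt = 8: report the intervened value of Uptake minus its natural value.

1

do(IceMelt=8) replaces the equation IceMelt = min(Forcing, CO2) + 3 with the constant IceMelt = 8.
Forcing = -4 if CO2 >= 2 else 3  [with CO2=5]  = -4
Albedo = -IceMelt + Forcing + 2*CO2  [with IceMelt=8, Forcing=-4, CO2=5]  = -2
Uptake = max(Albedo, IceMelt)  [with Albedo=-2, IceMelt=8]  = 8
Without intervention: Forcing = -4 if CO2 >= 2 else 3  [with CO2=5]  = -4; IceMelt = min(Forcing, CO2) + 3  [with Forcing=-4, CO2=5]  = -1; Albedo = -IceMelt + Forcing + 2*CO2  [with IceMelt=-1, Forcing=-4, CO2=5]  = 7; Uptake = max(Albedo, IceMelt)  [with Albedo=7, IceMelt=-1]  = 7.
Change = 8 − 7 = 1.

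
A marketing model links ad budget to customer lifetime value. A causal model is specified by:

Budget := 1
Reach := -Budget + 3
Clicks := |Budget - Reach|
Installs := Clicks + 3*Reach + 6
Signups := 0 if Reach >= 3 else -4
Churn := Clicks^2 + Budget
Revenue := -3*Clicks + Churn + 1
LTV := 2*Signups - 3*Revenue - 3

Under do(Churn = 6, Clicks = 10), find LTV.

Setting Churn = 6, Clicks = 10 by intervention discards those variables' equations.
Reach = -Budget + 3  [with Budget=1]  = 2
Signups = 0 if Reach >= 3 else -4  [with Reach=2]  = -4
Revenue = -3*Clicks + Churn + 1  [with Clicks=10, Churn=6]  = -23
LTV = 2*Signups - 3*Revenue - 3  [with Signups=-4, Revenue=-23]  = 58

58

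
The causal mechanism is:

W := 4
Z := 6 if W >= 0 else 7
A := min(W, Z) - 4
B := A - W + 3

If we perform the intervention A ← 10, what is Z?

Under do(A=10), the mechanism A := min(W, Z) - 4 is discarded; A is fixed at 10.
Since Z is not a descendant of the intervened variable, it is unaffected.
Z = 6 if W >= 0 else 7  [with W=4]  = 6

6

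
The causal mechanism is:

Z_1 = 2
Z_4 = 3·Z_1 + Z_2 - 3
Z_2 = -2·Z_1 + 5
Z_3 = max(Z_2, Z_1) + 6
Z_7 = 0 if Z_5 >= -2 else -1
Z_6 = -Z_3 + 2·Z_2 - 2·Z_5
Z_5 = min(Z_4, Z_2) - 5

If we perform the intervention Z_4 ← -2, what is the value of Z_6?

8

Under do(Z_4=-2), the mechanism Z_4 = 3·Z_1 + Z_2 - 3 is discarded; Z_4 is fixed at -2.
Z_2 = -2·Z_1 + 5  [with Z_1=2]  = 1
Z_3 = max(Z_2, Z_1) + 6  [with Z_2=1, Z_1=2]  = 8
Z_5 = min(Z_4, Z_2) - 5  [with Z_4=-2, Z_2=1]  = -7
Z_6 = -Z_3 + 2·Z_2 - 2·Z_5  [with Z_3=8, Z_2=1, Z_5=-7]  = 8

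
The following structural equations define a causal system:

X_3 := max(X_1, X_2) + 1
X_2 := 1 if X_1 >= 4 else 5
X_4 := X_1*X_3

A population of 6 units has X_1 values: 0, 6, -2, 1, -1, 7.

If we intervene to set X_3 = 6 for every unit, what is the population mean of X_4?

Under do(X_3=6), X_3's equation is replaced by X_3=6 for every unit. Per-unit X_4: 0, 36, -12, 6, -6, 42. Mean = 11.

11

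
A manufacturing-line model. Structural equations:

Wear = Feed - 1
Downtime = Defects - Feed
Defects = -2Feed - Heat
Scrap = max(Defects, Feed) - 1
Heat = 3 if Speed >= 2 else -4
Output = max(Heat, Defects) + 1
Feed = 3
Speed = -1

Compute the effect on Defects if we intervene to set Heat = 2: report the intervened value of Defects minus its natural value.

-6

do(Heat=2) replaces the equation Heat = 3 if Speed >= 2 else -4 with the constant Heat = 2.
Defects = -2Feed - Heat  [with Feed=3, Heat=2]  = -8
Without intervention: Heat = 3 if Speed >= 2 else -4  [with Speed=-1]  = -4; Defects = -2Feed - Heat  [with Feed=3, Heat=-4]  = -2.
Change = -8 − (-2) = -6.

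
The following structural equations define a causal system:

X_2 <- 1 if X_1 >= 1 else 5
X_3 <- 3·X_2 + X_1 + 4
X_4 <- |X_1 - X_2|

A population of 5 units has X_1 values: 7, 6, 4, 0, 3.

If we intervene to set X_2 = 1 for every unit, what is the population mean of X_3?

Every unit gets X_2=1 under the intervention. X_3 values become 14, 13, 11, 7, 10; E[X_3|do(X_2=1)] = 11.

11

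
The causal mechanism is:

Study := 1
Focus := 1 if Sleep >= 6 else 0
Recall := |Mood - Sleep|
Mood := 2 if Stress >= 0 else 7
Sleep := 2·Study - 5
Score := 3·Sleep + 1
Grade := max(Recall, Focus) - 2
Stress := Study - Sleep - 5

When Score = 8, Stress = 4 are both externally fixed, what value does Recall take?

The joint intervention fixes Score = 8, Stress = 4, removing each variable's own equation.
Sleep = 2·Study - 5  [with Study=1]  = -3
Mood = 2 if Stress >= 0 else 7  [with Stress=4]  = 2
Recall = |Mood - Sleep|  [with Mood=2, Sleep=-3]  = 5

5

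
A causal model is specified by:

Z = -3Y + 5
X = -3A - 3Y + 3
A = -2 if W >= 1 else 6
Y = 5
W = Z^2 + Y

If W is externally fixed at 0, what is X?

-30

do(W=0) replaces the equation W = Z^2 + Y with the constant W = 0.
A = -2 if W >= 1 else 6  [with W=0]  = 6
X = -3A - 3Y + 3  [with A=6, Y=5]  = -30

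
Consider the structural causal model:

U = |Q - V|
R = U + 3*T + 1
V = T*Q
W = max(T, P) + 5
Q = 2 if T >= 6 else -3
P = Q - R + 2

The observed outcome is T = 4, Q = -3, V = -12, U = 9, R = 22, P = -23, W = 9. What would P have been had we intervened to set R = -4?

The intervention breaks the incoming arrows to R: R = U + 3*T + 1 no longer applies, and R = -4.
Q = 2 if T >= 6 else -3  [with T=4]  = -3
P = Q - R + 2  [with Q=-3, R=-4]  = 3

3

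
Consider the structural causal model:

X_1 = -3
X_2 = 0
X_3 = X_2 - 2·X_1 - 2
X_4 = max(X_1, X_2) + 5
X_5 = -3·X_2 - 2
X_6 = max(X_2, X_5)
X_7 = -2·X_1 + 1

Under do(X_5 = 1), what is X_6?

1

The intervention breaks the incoming arrows to X_5: X_5 = -3·X_2 - 2 no longer applies, and X_5 = 1.
X_6 = max(X_2, X_5)  [with X_2=0, X_5=1]  = 1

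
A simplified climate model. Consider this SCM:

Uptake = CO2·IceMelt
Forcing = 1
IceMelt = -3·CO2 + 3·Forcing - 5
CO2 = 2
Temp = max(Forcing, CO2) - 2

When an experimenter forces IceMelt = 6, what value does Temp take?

Under do(IceMelt=6), the mechanism IceMelt = -3·CO2 + 3·Forcing - 5 is discarded; IceMelt is fixed at 6.
Since Temp is not a descendant of the intervened variable, it is unaffected.
Temp = max(Forcing, CO2) - 2  [with Forcing=1, CO2=2]  = 0

0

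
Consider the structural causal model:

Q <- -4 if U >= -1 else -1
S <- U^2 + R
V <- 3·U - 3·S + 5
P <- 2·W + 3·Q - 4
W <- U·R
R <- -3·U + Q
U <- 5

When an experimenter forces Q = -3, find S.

Under do(Q=-3), the mechanism Q <- -4 if U >= -1 else -1 is discarded; Q is fixed at -3.
R = -3·U + Q  [with U=5, Q=-3]  = -18
S = U^2 + R  [with U=5, R=-18]  = 7

7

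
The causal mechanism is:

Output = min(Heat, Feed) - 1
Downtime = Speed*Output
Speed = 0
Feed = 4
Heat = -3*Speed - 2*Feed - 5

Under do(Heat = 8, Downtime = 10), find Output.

The joint intervention fixes Heat = 8, Downtime = 10, removing each variable's own equation.
Output = min(Heat, Feed) - 1  [with Heat=8, Feed=4]  = 3

3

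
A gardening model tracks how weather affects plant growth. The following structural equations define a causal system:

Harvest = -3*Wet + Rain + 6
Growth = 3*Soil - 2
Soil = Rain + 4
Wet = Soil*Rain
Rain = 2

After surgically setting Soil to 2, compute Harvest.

do(Soil=2) replaces the equation Soil = Rain + 4 with the constant Soil = 2.
Wet = Soil*Rain  [with Soil=2, Rain=2]  = 4
Harvest = -3*Wet + Rain + 6  [with Wet=4, Rain=2]  = -4

-4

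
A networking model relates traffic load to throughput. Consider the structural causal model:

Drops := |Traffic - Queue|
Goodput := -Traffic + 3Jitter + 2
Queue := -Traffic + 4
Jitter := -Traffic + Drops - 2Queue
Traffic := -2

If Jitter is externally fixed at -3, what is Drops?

8

Under do(Jitter=-3), the mechanism Jitter := -Traffic + Drops - 2Queue is discarded; Jitter is fixed at -3.
Since Drops is not a descendant of the intervened variable, it is unaffected.
Queue = -Traffic + 4  [with Traffic=-2]  = 6
Drops = |Traffic - Queue|  [with Traffic=-2, Queue=6]  = 8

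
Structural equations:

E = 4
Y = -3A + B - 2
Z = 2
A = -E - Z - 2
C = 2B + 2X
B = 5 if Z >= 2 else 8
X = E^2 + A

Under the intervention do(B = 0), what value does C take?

Under do(B=0), the mechanism B = 5 if Z >= 2 else 8 is discarded; B is fixed at 0.
A = -E - Z - 2  [with E=4, Z=2]  = -8
X = E^2 + A  [with E=4, A=-8]  = 8
C = 2B + 2X  [with B=0, X=8]  = 16

16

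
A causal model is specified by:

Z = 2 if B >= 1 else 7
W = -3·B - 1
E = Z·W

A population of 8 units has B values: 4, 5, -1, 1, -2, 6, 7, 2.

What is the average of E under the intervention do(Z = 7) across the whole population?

do(Z=7) breaks Z's dependence on B. With Z=7 fixed, E across the units is -91, -112, 14, -28, 35, -133, -154, -49, mean -64.75.

-64.75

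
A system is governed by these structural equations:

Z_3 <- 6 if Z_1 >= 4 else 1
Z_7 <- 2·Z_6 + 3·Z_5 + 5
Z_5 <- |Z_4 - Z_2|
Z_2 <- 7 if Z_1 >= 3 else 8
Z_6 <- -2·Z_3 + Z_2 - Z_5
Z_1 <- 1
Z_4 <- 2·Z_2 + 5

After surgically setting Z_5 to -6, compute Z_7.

Under do(Z_5=-6), the mechanism Z_5 <- |Z_4 - Z_2| is discarded; Z_5 is fixed at -6.
Z_2 = 7 if Z_1 >= 3 else 8  [with Z_1=1]  = 8
Z_3 = 6 if Z_1 >= 4 else 1  [with Z_1=1]  = 1
Z_6 = -2·Z_3 + Z_2 - Z_5  [with Z_3=1, Z_2=8, Z_5=-6]  = 12
Z_7 = 2·Z_6 + 3·Z_5 + 5  [with Z_6=12, Z_5=-6]  = 11

11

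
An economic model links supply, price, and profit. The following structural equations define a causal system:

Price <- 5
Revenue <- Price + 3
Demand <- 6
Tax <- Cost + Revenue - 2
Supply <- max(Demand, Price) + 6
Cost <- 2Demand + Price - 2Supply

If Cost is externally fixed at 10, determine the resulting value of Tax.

16

Under do(Cost=10), the mechanism Cost <- 2Demand + Price - 2Supply is discarded; Cost is fixed at 10.
Revenue = Price + 3  [with Price=5]  = 8
Tax = Cost + Revenue - 2  [with Cost=10, Revenue=8]  = 16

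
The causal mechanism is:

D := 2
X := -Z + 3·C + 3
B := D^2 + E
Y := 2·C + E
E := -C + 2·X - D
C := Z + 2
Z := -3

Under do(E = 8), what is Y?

Under do(E=8), the mechanism E := -C + 2·X - D is discarded; E is fixed at 8.
C = Z + 2  [with Z=-3]  = -1
Y = 2·C + E  [with C=-1, E=8]  = 6

6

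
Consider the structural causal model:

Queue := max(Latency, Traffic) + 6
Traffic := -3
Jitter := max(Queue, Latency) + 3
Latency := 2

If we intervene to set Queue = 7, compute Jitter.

The intervention breaks the incoming arrows to Queue: Queue := max(Latency, Traffic) + 6 no longer applies, and Queue = 7.
Jitter = max(Queue, Latency) + 3  [with Queue=7, Latency=2]  = 10

10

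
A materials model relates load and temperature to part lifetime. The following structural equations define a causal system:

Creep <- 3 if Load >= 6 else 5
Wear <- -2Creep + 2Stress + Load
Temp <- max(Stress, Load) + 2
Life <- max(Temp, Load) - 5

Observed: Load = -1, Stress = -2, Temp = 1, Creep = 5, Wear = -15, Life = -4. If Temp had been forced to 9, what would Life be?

4

The intervention breaks the incoming arrows to Temp: Temp <- max(Stress, Load) + 2 no longer applies, and Temp = 9.
Life = max(Temp, Load) - 5  [with Temp=9, Load=-1]  = 4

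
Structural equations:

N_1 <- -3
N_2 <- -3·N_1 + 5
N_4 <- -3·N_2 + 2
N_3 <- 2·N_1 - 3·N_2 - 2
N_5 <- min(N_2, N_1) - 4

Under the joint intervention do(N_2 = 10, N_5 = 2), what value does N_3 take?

Under do(N_2 = 10, N_5 = 2), each intervened variable's structural equation is replaced by its fixed value.
N_3 = 2·N_1 - 3·N_2 - 2  [with N_1=-3, N_2=10]  = -38

-38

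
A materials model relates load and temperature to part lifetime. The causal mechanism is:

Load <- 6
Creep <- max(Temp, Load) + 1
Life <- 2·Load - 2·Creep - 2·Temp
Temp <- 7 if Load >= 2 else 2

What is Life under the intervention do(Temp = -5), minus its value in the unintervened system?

26

Under do(Temp=-5), the mechanism Temp <- 7 if Load >= 2 else 2 is discarded; Temp is fixed at -5.
Creep = max(Temp, Load) + 1  [with Temp=-5, Load=6]  = 7
Life = 2·Load - 2·Creep - 2·Temp  [with Load=6, Creep=7, Temp=-5]  = 8
Without intervention: Temp = 7 if Load >= 2 else 2  [with Load=6]  = 7; Creep = max(Temp, Load) + 1  [with Temp=7, Load=6]  = 8; Life = 2·Load - 2·Creep - 2·Temp  [with Load=6, Creep=8, Temp=7]  = -18.
Change = 8 − (-18) = 26.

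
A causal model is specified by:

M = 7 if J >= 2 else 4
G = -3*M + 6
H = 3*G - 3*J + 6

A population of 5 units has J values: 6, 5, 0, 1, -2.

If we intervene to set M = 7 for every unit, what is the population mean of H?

-45

do(M=7) breaks M's dependence on J. With M=7 fixed, H across the units is -57, -54, -39, -42, -33, mean -45.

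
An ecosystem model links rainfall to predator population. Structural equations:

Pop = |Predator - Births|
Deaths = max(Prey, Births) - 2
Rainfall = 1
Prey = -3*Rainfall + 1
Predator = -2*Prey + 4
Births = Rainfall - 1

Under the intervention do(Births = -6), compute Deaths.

-4

Intervening sets Births = -6 and removes its equation (Births = Rainfall - 1).
Prey = -3*Rainfall + 1  [with Rainfall=1]  = -2
Deaths = max(Prey, Births) - 2  [with Prey=-2, Births=-6]  = -4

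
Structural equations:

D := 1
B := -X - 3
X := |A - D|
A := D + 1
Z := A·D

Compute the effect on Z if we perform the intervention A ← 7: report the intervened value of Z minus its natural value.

do(A=7) replaces the equation A := D + 1 with the constant A = 7.
Z = A·D  [with A=7, D=1]  = 7
Without intervention: A = D + 1  [with D=1]  = 2; Z = A·D  [with A=2, D=1]  = 2.
Change = 7 − 2 = 5.

5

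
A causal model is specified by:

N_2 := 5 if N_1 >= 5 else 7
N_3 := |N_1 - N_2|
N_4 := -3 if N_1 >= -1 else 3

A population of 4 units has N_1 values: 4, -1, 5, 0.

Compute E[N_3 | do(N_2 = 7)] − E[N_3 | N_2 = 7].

-1

The intervention sets N_2=7 in all 4 units regardless of N_1. Recomputing N_3 per unit gives 3, 8, 2, 7; average 5.
Conditioning on N_2=7 selects the 3 unit(s) with N_1 ∈ {4, -1, 0}. Their N_3 values: 3, 8, 7. Mean = 6.
Difference = 5 − 6 = -1.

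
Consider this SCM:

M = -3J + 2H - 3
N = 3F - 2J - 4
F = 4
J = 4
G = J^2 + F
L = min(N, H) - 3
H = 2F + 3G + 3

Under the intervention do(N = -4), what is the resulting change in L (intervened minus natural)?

-4

Under do(N=-4), the mechanism N = 3F - 2J - 4 is discarded; N is fixed at -4.
G = J^2 + F  [with J=4, F=4]  = 20
H = 2F + 3G + 3  [with F=4, G=20]  = 71
L = min(N, H) - 3  [with N=-4, H=71]  = -7
Without intervention: G = J^2 + F  [with J=4, F=4]  = 20; H = 2F + 3G + 3  [with F=4, G=20]  = 71; N = 3F - 2J - 4  [with F=4, J=4]  = 0; L = min(N, H) - 3  [with N=0, H=71]  = -3.
Change = -7 − (-3) = -4.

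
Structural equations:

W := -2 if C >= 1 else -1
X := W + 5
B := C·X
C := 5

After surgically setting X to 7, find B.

The intervention breaks the incoming arrows to X: X := W + 5 no longer applies, and X = 7.
B = C·X  [with C=5, X=7]  = 35

35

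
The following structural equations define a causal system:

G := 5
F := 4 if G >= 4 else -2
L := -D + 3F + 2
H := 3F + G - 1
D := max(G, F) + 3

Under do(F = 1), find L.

-3

do(F=1) replaces the equation F := 4 if G >= 4 else -2 with the constant F = 1.
D = max(G, F) + 3  [with G=5, F=1]  = 8
L = -D + 3F + 2  [with D=8, F=1]  = -3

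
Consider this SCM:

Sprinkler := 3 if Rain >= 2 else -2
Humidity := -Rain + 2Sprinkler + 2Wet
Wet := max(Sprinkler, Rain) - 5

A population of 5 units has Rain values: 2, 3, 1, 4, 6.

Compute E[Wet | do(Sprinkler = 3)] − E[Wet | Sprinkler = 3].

do(Sprinkler=3) breaks Sprinkler's dependence on Rain. With Sprinkler=3 fixed, Wet across the units is -2, -2, -2, -1, 1, mean -1.2.
Conditioning on Sprinkler=3 selects the 4 unit(s) with Rain ∈ {2, 3, 4, 6}. Their Wet values: -2, -2, -1, 1. Mean = -1.
Difference = -1.2 − (-1) = -0.2.

-0.2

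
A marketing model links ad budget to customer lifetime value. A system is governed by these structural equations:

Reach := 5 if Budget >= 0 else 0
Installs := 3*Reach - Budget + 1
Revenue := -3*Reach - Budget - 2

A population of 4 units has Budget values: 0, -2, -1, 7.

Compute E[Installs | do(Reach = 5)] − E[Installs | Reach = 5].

2.5

Every unit gets Reach=5 under the intervention. Installs values become 16, 18, 17, 9; E[Installs|do(Reach=5)] = 15.
Conditioning on Reach=5 selects the 2 unit(s) with Budget ∈ {0, 7}. Their Installs values: 16, 9. Mean = 12.5.
Difference = 15 − 12.5 = 2.5.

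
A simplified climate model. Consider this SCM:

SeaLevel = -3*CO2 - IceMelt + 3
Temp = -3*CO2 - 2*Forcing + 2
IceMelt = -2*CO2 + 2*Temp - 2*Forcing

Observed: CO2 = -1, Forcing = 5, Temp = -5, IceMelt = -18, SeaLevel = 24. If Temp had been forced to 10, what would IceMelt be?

The intervention breaks the incoming arrows to Temp: Temp = -3*CO2 - 2*Forcing + 2 no longer applies, and Temp = 10.
IceMelt = -2*CO2 + 2*Temp - 2*Forcing  [with CO2=-1, Temp=10, Forcing=5]  = 12

12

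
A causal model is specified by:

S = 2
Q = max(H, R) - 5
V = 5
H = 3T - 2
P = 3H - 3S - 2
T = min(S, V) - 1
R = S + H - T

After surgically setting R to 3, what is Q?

Under do(R=3), the mechanism R = S + H - T is discarded; R is fixed at 3.
T = min(S, V) - 1  [with S=2, V=5]  = 1
H = 3T - 2  [with T=1]  = 1
Q = max(H, R) - 5  [with H=1, R=3]  = -2

-2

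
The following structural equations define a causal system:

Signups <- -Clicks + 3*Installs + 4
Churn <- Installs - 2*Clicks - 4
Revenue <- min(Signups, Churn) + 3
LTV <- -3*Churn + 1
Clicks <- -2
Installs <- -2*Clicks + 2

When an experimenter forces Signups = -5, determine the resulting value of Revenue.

-2

do(Signups=-5) replaces the equation Signups <- -Clicks + 3*Installs + 4 with the constant Signups = -5.
Installs = -2*Clicks + 2  [with Clicks=-2]  = 6
Churn = Installs - 2*Clicks - 4  [with Installs=6, Clicks=-2]  = 6
Revenue = min(Signups, Churn) + 3  [with Signups=-5, Churn=6]  = -2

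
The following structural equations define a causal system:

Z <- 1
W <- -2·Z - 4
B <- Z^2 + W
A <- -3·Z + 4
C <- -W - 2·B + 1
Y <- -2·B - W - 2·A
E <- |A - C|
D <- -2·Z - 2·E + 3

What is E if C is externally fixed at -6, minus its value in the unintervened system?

Under do(C=-6), the mechanism C <- -W - 2·B + 1 is discarded; C is fixed at -6.
A = -3·Z + 4  [with Z=1]  = 1
E = |A - C|  [with A=1, C=-6]  = 7
Without intervention: W = -2·Z - 4  [with Z=1]  = -6; B = Z^2 + W  [with Z=1, W=-6]  = -5; A = -3·Z + 4  [with Z=1]  = 1; C = -W - 2·B + 1  [with W=-6, B=-5]  = 17; E = |A - C|  [with A=1, C=17]  = 16.
Change = 7 − 16 = -9.

-9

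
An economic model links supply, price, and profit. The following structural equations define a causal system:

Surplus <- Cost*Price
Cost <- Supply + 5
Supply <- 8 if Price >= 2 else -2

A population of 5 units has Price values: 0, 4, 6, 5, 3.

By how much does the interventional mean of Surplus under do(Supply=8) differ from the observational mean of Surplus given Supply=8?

-11.7

The intervention sets Supply=8 in all 5 units regardless of Price. Recomputing Surplus per unit gives 0, 52, 78, 65, 39; average 46.8.
E[Surplus|Supply=8] averages over only the 4 units with Supply=8 (Price = 4, 6, 5, 3): Surplus = 52, 78, 65, 39, mean 58.5.
Difference = 46.8 − 58.5 = -11.7.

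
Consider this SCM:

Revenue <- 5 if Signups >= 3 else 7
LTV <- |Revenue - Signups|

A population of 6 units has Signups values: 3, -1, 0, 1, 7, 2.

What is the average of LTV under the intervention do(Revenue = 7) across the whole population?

5

The intervention sets Revenue=7 in all 6 units regardless of Signups. Recomputing LTV per unit gives 4, 8, 7, 6, 0, 5; average 5.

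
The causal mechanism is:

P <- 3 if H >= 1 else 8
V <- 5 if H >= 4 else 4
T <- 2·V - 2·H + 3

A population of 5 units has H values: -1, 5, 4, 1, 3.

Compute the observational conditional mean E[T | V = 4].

9

E[T|V=4] averages over only the 3 units with V=4 (H = -1, 1, 3): T = 13, 9, 5, mean 9.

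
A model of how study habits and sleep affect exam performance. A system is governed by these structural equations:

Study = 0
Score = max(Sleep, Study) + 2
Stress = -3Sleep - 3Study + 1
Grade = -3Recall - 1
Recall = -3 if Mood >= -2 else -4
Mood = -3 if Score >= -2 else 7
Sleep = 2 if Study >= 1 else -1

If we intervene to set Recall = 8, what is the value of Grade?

Intervening sets Recall = 8 and removes its equation (Recall = -3 if Mood >= -2 else -4).
Grade = -3Recall - 1  [with Recall=8]  = -25

-25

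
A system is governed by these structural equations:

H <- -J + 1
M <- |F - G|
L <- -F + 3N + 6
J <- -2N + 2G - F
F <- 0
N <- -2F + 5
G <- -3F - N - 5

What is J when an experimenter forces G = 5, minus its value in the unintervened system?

The intervention breaks the incoming arrows to G: G <- -3F - N - 5 no longer applies, and G = 5.
N = -2F + 5  [with F=0]  = 5
J = -2N + 2G - F  [with N=5, G=5, F=0]  = 0
Without intervention: N = -2F + 5  [with F=0]  = 5; G = -3F - N - 5  [with F=0, N=5]  = -10; J = -2N + 2G - F  [with N=5, G=-10, F=0]  = -30.
Change = 0 − (-30) = 30.

30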